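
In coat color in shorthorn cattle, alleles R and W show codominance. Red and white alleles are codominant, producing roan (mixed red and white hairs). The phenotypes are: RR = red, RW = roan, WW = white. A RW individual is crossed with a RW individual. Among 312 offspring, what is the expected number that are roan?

Punnett square for RW × RW:
Offspring genotypes: 1 RR, 2 RW, 1 WW
Phenotype counts: 1 red, 2 roan, 1 white
roan: 2 out of 4 → fraction 1/2
Expected count = 1/2 × 312 = 156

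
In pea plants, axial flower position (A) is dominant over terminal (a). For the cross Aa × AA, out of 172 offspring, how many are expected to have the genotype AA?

Punnett square for Aa × AA:
Offspring genotypes: 2 AA, 2 Aa
Total offspring: 4
Count with target: 2
Probability: 2/4 = 1/2
Expected count = 1/2 × 172 = 86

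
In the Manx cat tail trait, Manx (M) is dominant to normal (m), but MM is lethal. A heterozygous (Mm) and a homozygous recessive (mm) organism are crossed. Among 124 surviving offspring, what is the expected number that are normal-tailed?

Cross: Mm × mm
Punnett square offspring (before lethality): 2 Mm, 2 mm
No MM offspring are produced in this cross.
normal-tailed: 2 out of 4 → fraction 1/2
Expected count = 1/2 × 124 = 62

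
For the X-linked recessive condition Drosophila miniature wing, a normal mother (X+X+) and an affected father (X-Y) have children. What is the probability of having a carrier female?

Cross: X+X+ × X-Y
Offspring: 2 X+X-, 2 X+Y
Probability of a carrier female: 2/4 = 1/2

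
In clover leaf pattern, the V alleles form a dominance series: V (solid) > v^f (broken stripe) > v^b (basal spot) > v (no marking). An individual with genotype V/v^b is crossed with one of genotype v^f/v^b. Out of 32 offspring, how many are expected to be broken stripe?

Cross: V/v^b × v^f/v^b
Allele dominance: V > v^f > v^b > v
Offspring genotypes: 1 V/v^f, 1 V/v^b, 1 v^f/v^b, 1 v^b/v^b
Phenotype counts: 2 solid, 1 broken stripe, 1 basal spot
broken stripe: 1 out of 4 → fraction 1/4
Expected count = 1/4 × 32 = 8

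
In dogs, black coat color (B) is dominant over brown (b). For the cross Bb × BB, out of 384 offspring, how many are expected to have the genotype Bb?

Punnett square for Bb × BB:
Offspring genotypes: 2 BB, 2 Bb
Total offspring: 4
Count with target: 2
Probability: 2/4 = 1/2
Expected count = 1/2 × 384 = 192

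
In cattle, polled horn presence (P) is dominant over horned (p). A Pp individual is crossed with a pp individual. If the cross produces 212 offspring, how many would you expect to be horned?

Punnett square for Pp × pp:
Offspring genotypes: 2 Pp, 2 pp
polled: 2, horned: 2
horned: 2 out of 4 → fraction 1/2
Expected count = 1/2 × 212 = 106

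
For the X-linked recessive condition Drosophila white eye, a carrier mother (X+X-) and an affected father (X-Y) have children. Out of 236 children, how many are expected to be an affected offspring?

Cross: X+X- × X-Y
Offspring: 1 X+X-, 1 X+Y, 1 X-X-, 1 X-Y
Probability of an affected offspring: 2/4 = 1/2
Expected count = 1/2 × 236 = 118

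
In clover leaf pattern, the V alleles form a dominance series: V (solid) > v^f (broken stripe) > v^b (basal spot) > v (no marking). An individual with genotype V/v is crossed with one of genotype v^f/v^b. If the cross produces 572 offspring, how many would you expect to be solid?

Cross: V/v × v^f/v^b
Allele dominance: V > v^f > v^b > v
Offspring genotypes: 1 V/v^f, 1 V/v^b, 1 v^f/v, 1 v^b/v
Phenotype counts: 2 solid, 1 broken stripe, 1 basal spot
solid: 2 out of 4 → fraction 1/2
Expected count = 1/2 × 572 = 286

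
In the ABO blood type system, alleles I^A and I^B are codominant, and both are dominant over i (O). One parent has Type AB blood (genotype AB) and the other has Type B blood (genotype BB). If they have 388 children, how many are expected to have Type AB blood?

Cross: AB × BB
Possible offspring genotypes: 2 AB, 2 BB
Blood type counts: 2 Type AB, 2 Type B
Probability of Type AB: 2/4 = 1/2
Expected count = 1/2 × 388 = 194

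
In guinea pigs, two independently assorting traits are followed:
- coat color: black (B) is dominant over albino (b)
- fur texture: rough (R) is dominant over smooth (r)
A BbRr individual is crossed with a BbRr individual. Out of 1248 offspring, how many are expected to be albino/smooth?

Dihybrid cross BbRr × BbRr — consider each gene separately:
coat color: Bb × Bb → 1 BB, 2 Bb, 1 bb → 3 B_ : 1 bb (out of 4)
fur texture: Rr × Rr → 1 RR, 2 Rr, 1 rr → 3 R_ : 1 rr (out of 4)
Combine (counts out of 4 × 4 = 16): black/rough (B_R_) = 3×3 = 9; black/smooth (B_rr) = 3×1 = 3; albino/rough (bbR_) = 1×3 = 3; albino/smooth (bbrr) = 1×1 = 1
Phenotype counts (out of 16): 9 black/rough, 3 black/smooth, 3 albino/rough, 1 albino/smooth
albino/smooth: 1 out of 16 → fraction 1/16
Expected count = 1/16 × 1248 = 78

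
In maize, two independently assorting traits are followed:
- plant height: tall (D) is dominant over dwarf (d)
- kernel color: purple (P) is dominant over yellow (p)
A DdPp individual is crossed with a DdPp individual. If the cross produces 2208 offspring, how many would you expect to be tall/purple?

Dihybrid cross DdPp × DdPp — consider each gene separately:
plant height: Dd × Dd → 1 DD, 2 Dd, 1 dd → 3 D_ : 1 dd (out of 4)
kernel color: Pp × Pp → 1 PP, 2 Pp, 1 pp → 3 P_ : 1 pp (out of 4)
Combine (counts out of 4 × 4 = 16): tall/purple (D_P_) = 3×3 = 9; tall/yellow (D_pp) = 3×1 = 3; dwarf/purple (ddP_) = 1×3 = 3; dwarf/yellow (ddpp) = 1×1 = 1
Phenotype counts (out of 16): 9 tall/purple, 3 tall/yellow, 3 dwarf/purple, 1 dwarf/yellow
tall/purple: 9 out of 16 → fraction 9/16
Expected count = 9/16 × 2208 = 1242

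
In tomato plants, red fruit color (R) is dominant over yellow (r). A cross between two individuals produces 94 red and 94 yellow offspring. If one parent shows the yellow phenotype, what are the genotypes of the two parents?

Observed offspring: 94 red, 94 yellow
The observed ratio simplifies to 1:1. One parent shows yellow, so its genotype must be rr. A 1:1 offspring split requires the other parent to be heterozygous (Rr).
Parent genotypes: rr × Rr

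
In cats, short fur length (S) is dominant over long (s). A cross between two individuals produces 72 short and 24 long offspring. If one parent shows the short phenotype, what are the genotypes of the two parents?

Observed offspring: 72 short, 24 long
The observed ratio simplifies to 3:1. Long (ss) offspring appear, so each parent must contribute one s allele. The parent stated to show short carries S, so it is Ss. The other parent is then either Ss or ss: Ss × ss would give a 1:1 split, whereas Ss × Ss gives 3:1 — matching the data. So both parents are heterozygous (Ss × Ss).
Parent genotypes: Ss × Ss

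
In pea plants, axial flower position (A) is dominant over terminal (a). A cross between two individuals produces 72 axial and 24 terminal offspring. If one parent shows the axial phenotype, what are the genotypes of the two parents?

Observed offspring: 72 axial, 24 terminal
The observed ratio simplifies to 3:1. Terminal (aa) offspring appear, so each parent must contribute one a allele. The parent stated to show axial carries A, so it is Aa. The other parent is then either Aa or aa: Aa × aa would give a 1:1 split, whereas Aa × Aa gives 3:1 — matching the data. So both parents are heterozygous (Aa × Aa).
Parent genotypes: Aa × Aa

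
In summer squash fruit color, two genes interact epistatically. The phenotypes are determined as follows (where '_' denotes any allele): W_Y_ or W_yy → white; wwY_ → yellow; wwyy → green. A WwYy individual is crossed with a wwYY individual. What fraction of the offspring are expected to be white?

Cross: WwYy × wwYY — consider each gene separately:
W gene: Ww × ww → 2 Ww, 2 ww → 2 W_ : 2 ww (out of 4)
Y gene: Yy × YY → 2 YY, 2 Yy → 4 Y_ (out of 4)
Genotype classes (out of 4 × 4 = 16): W_Y_ = 2×4 = 8; wwY_ = 2×4 = 8
Apply the phenotype rules: W_Y_ (8) → white; wwY_ (8) → yellow
Phenotype counts (out of 16): 8 white, 8 yellow
white: 8 out of 16
Probability: 8/16 = 1/2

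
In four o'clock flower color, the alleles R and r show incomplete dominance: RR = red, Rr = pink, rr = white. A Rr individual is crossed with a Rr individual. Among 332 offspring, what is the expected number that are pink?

Punnett square for Rr × Rr:
Offspring genotypes: 1 RR, 2 Rr, 1 rr
Phenotype counts: 1 red, 2 pink, 1 white
pink: 2 out of 4 → fraction 1/2
Expected count = 1/2 × 332 = 166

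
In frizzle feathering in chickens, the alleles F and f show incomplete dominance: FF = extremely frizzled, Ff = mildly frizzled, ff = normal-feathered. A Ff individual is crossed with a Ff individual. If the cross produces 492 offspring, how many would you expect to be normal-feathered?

Punnett square for Ff × Ff:
Offspring genotypes: 1 FF, 2 Ff, 1 ff
Phenotype counts: 1 extremely frizzled, 2 mildly frizzled, 1 normal-feathered
normal-feathered: 1 out of 4 → fraction 1/4
Expected count = 1/4 × 492 = 123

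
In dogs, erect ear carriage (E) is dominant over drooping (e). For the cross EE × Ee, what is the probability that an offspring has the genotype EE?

Punnett square for EE × Ee:
Offspring genotypes: 2 EE, 2 Ee
Total offspring: 4
Count with target: 2
Probability: 2/4 = 1/2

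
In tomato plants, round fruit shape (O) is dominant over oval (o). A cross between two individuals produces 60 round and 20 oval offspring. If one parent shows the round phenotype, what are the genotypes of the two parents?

Observed offspring: 60 round, 20 oval
The observed ratio simplifies to 3:1. Oval (oo) offspring appear, so each parent must contribute one o allele. The parent stated to show round carries O, so it is Oo. The other parent is then either Oo or oo: Oo × oo would give a 1:1 split, whereas Oo × Oo gives 3:1 — matching the data. So both parents are heterozygous (Oo × Oo).
Parent genotypes: Oo × Oo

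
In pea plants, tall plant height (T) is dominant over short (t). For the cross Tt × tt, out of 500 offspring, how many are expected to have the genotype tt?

Punnett square for Tt × tt:
Offspring genotypes: 2 Tt, 2 tt
Total offspring: 4
Count with target: 2
Probability: 2/4 = 1/2
Expected count = 1/2 × 500 = 250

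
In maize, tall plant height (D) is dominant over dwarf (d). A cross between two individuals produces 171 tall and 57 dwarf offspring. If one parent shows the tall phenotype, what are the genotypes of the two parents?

Observed offspring: 171 tall, 57 dwarf
The observed ratio simplifies to 3:1. Dwarf (dd) offspring appear, so each parent must contribute one d allele. The parent stated to show tall carries D, so it is Dd. The other parent is then either Dd or dd: Dd × dd would give a 1:1 split, whereas Dd × Dd gives 3:1 — matching the data. So both parents are heterozygous (Dd × Dd).
Parent genotypes: Dd × Dd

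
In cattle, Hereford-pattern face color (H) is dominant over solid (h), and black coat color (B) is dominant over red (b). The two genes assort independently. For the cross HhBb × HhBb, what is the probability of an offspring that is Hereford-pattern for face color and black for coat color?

Dihybrid cross HhBb × HhBb — consider each gene separately:
face color: Hh × Hh → 1 HH, 2 Hh, 1 hh → 3 H_ : 1 hh (out of 4)
coat color: Bb × Bb → 1 BB, 2 Bb, 1 bb → 3 B_ : 1 bb (out of 4)
Looking for: Hereford-pattern (H_) and black (B_)
P(Hereford-pattern) = 3/4, P(black) = 3/4
P(both) = 3/4 × 3/4 = 9/16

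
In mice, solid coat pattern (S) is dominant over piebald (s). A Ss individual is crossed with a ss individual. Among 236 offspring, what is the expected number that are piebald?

Punnett square for Ss × ss:
Offspring genotypes: 2 Ss, 2 ss
solid: 2, piebald: 2
piebald: 2 out of 4 → fraction 1/2
Expected count = 1/2 × 236 = 118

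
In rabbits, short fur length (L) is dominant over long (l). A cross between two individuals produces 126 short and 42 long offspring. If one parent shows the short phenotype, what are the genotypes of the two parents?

Observed offspring: 126 short, 42 long
The observed ratio simplifies to 3:1. Long (ll) offspring appear, so each parent must contribute one l allele. The parent stated to show short carries L, so it is Ll. The other parent is then either Ll or ll: Ll × ll would give a 1:1 split, whereas Ll × Ll gives 3:1 — matching the data. So both parents are heterozygous (Ll × Ll).
Parent genotypes: Ll × Ll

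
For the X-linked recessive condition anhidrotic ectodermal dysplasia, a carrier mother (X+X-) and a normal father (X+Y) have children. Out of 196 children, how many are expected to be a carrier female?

Cross: X+X- × X+Y
Offspring: 1 X+X+, 1 X+Y, 1 X+X-, 1 X-Y
Probability of a carrier female: 1/4
Expected count = 1/4 × 196 = 49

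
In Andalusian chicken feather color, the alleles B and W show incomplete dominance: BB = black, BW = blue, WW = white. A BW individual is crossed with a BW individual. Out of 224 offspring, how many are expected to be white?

Punnett square for BW × BW:
Offspring genotypes: 1 BB, 2 BW, 1 WW
Phenotype counts: 1 black, 2 blue, 1 white
white: 1 out of 4 → fraction 1/4
Expected count = 1/4 × 224 = 56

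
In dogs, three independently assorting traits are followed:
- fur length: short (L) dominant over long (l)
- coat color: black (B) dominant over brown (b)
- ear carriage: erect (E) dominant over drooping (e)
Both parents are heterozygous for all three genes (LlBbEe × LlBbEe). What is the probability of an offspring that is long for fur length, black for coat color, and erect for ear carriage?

Trihybrid cross: LlBbEe × LlBbEe
Each trait segregates independently with a 3:1 phenotypic ratio, so each gene contributes 3/4 (dominant) or 1/4 (recessive).
Target: long (fur length), black (coat color), erect (ear carriage)
Probability = product of independent per-trait probabilities
= 1/4 × 3/4 × 3/4 = 9/64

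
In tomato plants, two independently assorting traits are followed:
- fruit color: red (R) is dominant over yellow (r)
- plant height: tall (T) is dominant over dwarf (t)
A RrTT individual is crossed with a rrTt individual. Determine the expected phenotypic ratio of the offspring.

Dihybrid cross RrTT × rrTt — consider each gene separately:
fruit color: Rr × rr → 2 Rr, 2 rr → 2 R_ : 2 rr (out of 4)
plant height: TT × Tt → 2 TT, 2 Tt → 4 T_ (out of 4)
Combine (counts out of 4 × 4 = 16): red/tall (R_T_) = 2×4 = 8; yellow/tall (rrT_) = 2×4 = 8
Phenotype counts (out of 16): 8 red/tall, 8 yellow/tall
Ratio: 1 red/tall : 1 yellow/tall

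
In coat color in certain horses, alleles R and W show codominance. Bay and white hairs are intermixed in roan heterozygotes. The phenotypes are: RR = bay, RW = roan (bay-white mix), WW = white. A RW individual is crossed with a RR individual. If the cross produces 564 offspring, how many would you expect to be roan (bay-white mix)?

Punnett square for RW × RR:
Offspring genotypes: 2 RR, 2 RW
Phenotype counts: 2 bay, 2 roan (bay-white mix)
roan (bay-white mix): 2 out of 4 → fraction 1/2
Expected count = 1/2 × 564 = 282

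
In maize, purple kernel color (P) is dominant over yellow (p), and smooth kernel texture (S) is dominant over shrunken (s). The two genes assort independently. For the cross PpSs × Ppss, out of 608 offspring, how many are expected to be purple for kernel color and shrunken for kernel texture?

Dihybrid cross PpSs × Ppss — consider each gene separately:
kernel color: Pp × Pp → 1 PP, 2 Pp, 1 pp → 3 P_ : 1 pp (out of 4)
kernel texture: Ss × ss → 2 Ss, 2 ss → 2 S_ : 2 ss (out of 4)
Looking for: purple (P_) and shrunken (ss)
P(purple) = 3/4, P(shrunken) = 2/4
P(both) = 3/4 × 2/4 = 6/16 = 3/8
Expected count = 3/8 × 608 = 228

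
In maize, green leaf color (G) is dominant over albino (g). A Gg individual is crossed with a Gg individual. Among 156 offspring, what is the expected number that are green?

Punnett square for Gg × Gg:
Offspring genotypes: 1 GG, 2 Gg, 1 gg
green: 3, albino: 1
green: 3 out of 4 → fraction 3/4
Expected count = 3/4 × 156 = 117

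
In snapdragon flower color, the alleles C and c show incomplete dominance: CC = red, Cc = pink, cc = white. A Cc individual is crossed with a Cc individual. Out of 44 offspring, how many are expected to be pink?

Punnett square for Cc × Cc:
Offspring genotypes: 1 CC, 2 Cc, 1 cc
Phenotype counts: 1 red, 2 pink, 1 white
pink: 2 out of 4 → fraction 1/2
Expected count = 1/2 × 44 = 22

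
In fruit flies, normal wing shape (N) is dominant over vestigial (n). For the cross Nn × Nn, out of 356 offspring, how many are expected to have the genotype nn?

Punnett square for Nn × Nn:
Offspring genotypes: 1 NN, 2 Nn, 1 nn
Total offspring: 4
Count with target: 1
Probability: 1/4
Expected count = 1/4 × 356 = 89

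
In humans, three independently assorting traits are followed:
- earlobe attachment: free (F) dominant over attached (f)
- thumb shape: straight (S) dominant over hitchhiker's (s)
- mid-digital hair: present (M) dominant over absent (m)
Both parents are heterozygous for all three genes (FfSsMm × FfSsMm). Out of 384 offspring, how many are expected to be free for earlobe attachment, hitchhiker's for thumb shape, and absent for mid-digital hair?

Trihybrid cross: FfSsMm × FfSsMm
Each trait segregates independently with a 3:1 phenotypic ratio, so each gene contributes 3/4 (dominant) or 1/4 (recessive).
Target: free (earlobe attachment), hitchhiker's (thumb shape), absent (mid-digital hair)
Probability = product of independent per-trait probabilities
= 3/4 × 1/4 × 1/4 = 3/64
Expected count = 3/64 × 384 = 18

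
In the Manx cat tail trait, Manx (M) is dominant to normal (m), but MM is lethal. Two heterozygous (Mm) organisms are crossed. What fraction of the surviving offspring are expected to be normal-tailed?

Cross: Mm × Mm
Punnett square offspring (before lethality): 1 MM, 2 Mm, 1 mm
The MM genotype is lethal (embryos die); surviving offspring: 2 Mm, 1 mm
normal-tailed: 1 out of 3
Probability: 1/3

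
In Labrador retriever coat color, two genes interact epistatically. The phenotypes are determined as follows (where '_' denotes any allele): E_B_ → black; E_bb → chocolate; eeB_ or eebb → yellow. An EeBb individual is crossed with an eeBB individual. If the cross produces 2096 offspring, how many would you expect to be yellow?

Cross: EeBb × eeBB — consider each gene separately:
E gene: Ee × ee → 2 Ee, 2 ee → 2 E_ : 2 ee (out of 4)
B gene: Bb × BB → 2 BB, 2 Bb → 4 B_ (out of 4)
Genotype classes (out of 4 × 4 = 16): E_B_ = 2×4 = 8; eeB_ = 2×4 = 8
Apply the phenotype rules: E_B_ (8) → black; eeB_ (8) → yellow
Phenotype counts (out of 16): 8 black, 8 yellow
yellow: 8 out of 16 → fraction 1/2
Expected count = 1/2 × 2096 = 1048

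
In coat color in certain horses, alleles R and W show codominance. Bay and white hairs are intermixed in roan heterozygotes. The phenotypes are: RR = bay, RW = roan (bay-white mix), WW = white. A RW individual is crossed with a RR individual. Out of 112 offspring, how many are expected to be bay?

Punnett square for RW × RR:
Offspring genotypes: 2 RR, 2 RW
Phenotype counts: 2 bay, 2 roan (bay-white mix)
bay: 2 out of 4 → fraction 1/2
Expected count = 1/2 × 112 = 56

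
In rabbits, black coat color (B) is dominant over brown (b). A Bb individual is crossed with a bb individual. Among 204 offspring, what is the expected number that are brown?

Punnett square for Bb × bb:
Offspring genotypes: 2 Bb, 2 bb
black: 2, brown: 2
brown: 2 out of 4 → fraction 1/2
Expected count = 1/2 × 204 = 102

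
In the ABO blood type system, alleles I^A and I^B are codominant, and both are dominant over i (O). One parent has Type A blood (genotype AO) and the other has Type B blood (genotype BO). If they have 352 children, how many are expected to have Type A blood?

Cross: AO × BO
Possible offspring genotypes: 1 AB, 1 AO, 1 BO, 1 OO
Blood type counts: 1 Type AB, 1 Type A, 1 Type B, 1 Type O
Probability of Type A: 1/4
Expected count = 1/4 × 352 = 88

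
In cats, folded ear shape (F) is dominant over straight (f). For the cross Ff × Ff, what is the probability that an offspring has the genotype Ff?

Punnett square for Ff × Ff:
Offspring genotypes: 1 FF, 2 Ff, 1 ff
Total offspring: 4
Count with target: 2
Probability: 2/4 = 1/2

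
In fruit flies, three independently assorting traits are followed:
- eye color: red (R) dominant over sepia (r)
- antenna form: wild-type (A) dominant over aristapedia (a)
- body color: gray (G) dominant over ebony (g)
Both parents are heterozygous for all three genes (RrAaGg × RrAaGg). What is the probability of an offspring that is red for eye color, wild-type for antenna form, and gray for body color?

Trihybrid cross: RrAaGg × RrAaGg
Each trait segregates independently with a 3:1 phenotypic ratio, so each gene contributes 3/4 (dominant) or 1/4 (recessive).
Target: red (eye color), wild-type (antenna form), gray (body color)
Probability = product of independent per-trait probabilities
= 3/4 × 3/4 × 3/4 = 27/64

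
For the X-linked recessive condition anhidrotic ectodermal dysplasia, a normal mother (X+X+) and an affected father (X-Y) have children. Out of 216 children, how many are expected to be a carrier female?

Cross: X+X+ × X-Y
Offspring: 2 X+X-, 2 X+Y
Probability of a carrier female: 2/4 = 1/2
Expected count = 1/2 × 216 = 108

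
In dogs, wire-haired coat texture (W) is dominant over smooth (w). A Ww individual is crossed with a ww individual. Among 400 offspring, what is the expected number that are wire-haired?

Punnett square for Ww × ww:
Offspring genotypes: 2 Ww, 2 ww
wire-haired: 2, smooth: 2
wire-haired: 2 out of 4 → fraction 1/2
Expected count = 1/2 × 400 = 200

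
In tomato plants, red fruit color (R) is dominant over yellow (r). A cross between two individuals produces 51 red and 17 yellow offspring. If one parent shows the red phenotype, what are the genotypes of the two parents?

Observed offspring: 51 red, 17 yellow
The observed ratio simplifies to 3:1. Yellow (rr) offspring appear, so each parent must contribute one r allele. The parent stated to show red carries R, so it is Rr. The other parent is then either Rr or rr: Rr × rr would give a 1:1 split, whereas Rr × Rr gives 3:1 — matching the data. So both parents are heterozygous (Rr × Rr).
Parent genotypes: Rr × Rr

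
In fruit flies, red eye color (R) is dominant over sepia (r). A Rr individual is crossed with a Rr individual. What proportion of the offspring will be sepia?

Punnett square for Rr × Rr:
Offspring genotypes: 1 RR, 2 Rr, 1 rr
red: 3, sepia: 1
sepia: 1 out of 4
Probability: 1/4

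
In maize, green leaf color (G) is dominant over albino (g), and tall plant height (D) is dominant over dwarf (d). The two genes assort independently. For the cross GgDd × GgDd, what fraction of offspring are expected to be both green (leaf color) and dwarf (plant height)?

Dihybrid cross GgDd × GgDd — consider each gene separately:
leaf color: Gg × Gg → 1 GG, 2 Gg, 1 gg → 3 G_ : 1 gg (out of 4)
plant height: Dd × Dd → 1 DD, 2 Dd, 1 dd → 3 D_ : 1 dd (out of 4)
Looking for: green (G_) and dwarf (dd)
P(green) = 3/4, P(dwarf) = 1/4
P(both) = 3/4 × 1/4 = 3/16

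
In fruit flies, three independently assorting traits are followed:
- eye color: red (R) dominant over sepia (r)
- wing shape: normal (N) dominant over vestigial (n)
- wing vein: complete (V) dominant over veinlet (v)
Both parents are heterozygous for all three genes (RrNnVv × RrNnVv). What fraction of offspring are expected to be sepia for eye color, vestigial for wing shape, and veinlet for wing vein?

Trihybrid cross: RrNnVv × RrNnVv
Each trait segregates independently with a 3:1 phenotypic ratio, so each gene contributes 3/4 (dominant) or 1/4 (recessive).
Target: sepia (eye color), vestigial (wing shape), veinlet (wing vein)
Probability = product of independent per-trait probabilities
= 1/4 × 1/4 × 1/4 = 1/64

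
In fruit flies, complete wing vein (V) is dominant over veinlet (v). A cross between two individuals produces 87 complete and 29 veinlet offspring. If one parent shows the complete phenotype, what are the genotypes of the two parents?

Observed offspring: 87 complete, 29 veinlet
The observed ratio simplifies to 3:1. Veinlet (vv) offspring appear, so each parent must contribute one v allele. The parent stated to show complete carries V, so it is Vv. The other parent is then either Vv or vv: Vv × vv would give a 1:1 split, whereas Vv × Vv gives 3:1 — matching the data. So both parents are heterozygous (Vv × Vv).
Parent genotypes: Vv × Vv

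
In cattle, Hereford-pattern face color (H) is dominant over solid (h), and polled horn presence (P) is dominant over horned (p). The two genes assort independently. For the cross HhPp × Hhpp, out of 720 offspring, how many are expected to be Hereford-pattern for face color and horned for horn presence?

Dihybrid cross HhPp × Hhpp — consider each gene separately:
face color: Hh × Hh → 1 HH, 2 Hh, 1 hh → 3 H_ : 1 hh (out of 4)
horn presence: Pp × pp → 2 Pp, 2 pp → 2 P_ : 2 pp (out of 4)
Looking for: Hereford-pattern (H_) and horned (pp)
P(Hereford-pattern) = 3/4, P(horned) = 2/4
P(both) = 3/4 × 2/4 = 6/16 = 3/8
Expected count = 3/8 × 720 = 270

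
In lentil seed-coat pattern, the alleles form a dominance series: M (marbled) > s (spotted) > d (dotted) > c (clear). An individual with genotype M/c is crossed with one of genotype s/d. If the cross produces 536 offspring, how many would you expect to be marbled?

Cross: M/c × s/d
Allele dominance: M > s > d > c
Offspring genotypes: 1 M/s, 1 M/d, 1 s/c, 1 d/c
Phenotype counts: 2 marbled, 1 spotted, 1 dotted
marbled: 2 out of 4 → fraction 1/2
Expected count = 1/2 × 536 = 268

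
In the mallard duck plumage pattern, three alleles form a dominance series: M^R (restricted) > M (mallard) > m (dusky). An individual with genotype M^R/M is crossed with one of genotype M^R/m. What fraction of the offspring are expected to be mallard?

Cross: M^R/M × M^R/m
Allele dominance: M^R > M > m
Offspring genotypes: 1 M^R/M^R, 1 M^R/m, 1 M^R/M, 1 M/m
Phenotype counts: 3 restricted, 1 mallard
mallard: 1 out of 4
Probability: 1/4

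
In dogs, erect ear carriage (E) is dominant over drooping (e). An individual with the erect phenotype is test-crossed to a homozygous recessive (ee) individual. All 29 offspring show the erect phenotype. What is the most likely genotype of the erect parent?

Test cross: ? × ee
All offspring are erect.
If the unknown parent were heterozygous (Ee), about half of 29 offspring would be drooping; none are. The unknown parent is most likely homozygous dominant (EE).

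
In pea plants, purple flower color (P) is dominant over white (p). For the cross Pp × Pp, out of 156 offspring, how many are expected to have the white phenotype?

Punnett square for Pp × Pp:
Offspring genotypes: 1 PP, 2 Pp, 1 pp
Total offspring: 4
Count with target: 1
Probability: 1/4
Expected count = 1/4 × 156 = 39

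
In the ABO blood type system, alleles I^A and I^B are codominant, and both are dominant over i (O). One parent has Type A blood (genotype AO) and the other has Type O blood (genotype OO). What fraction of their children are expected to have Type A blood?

Cross: AO × OO
Possible offspring genotypes: 2 AO, 2 OO
Blood type counts: 2 Type A, 2 Type O
Probability of Type A: 2/4 = 1/2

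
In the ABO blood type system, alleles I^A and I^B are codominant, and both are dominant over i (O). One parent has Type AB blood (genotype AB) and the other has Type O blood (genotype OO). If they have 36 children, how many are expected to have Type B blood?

Cross: AB × OO
Possible offspring genotypes: 2 AO, 2 BO
Blood type counts: 2 Type A, 2 Type B
Probability of Type B: 2/4 = 1/2
Expected count = 1/2 × 36 = 18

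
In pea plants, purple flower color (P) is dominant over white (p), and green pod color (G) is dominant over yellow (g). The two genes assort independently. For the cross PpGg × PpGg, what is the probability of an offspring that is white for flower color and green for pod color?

Dihybrid cross PpGg × PpGg — consider each gene separately:
flower color: Pp × Pp → 1 PP, 2 Pp, 1 pp → 3 P_ : 1 pp (out of 4)
pod color: Gg × Gg → 1 GG, 2 Gg, 1 gg → 3 G_ : 1 gg (out of 4)
Looking for: white (pp) and green (G_)
P(white) = 1/4, P(green) = 3/4
P(both) = 1/4 × 3/4 = 3/16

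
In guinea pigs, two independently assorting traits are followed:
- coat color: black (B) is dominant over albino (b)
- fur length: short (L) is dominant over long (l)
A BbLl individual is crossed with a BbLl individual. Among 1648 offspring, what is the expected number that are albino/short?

Dihybrid cross BbLl × BbLl — consider each gene separately:
coat color: Bb × Bb → 1 BB, 2 Bb, 1 bb → 3 B_ : 1 bb (out of 4)
fur length: Ll × Ll → 1 LL, 2 Ll, 1 ll → 3 L_ : 1 ll (out of 4)
Combine (counts out of 4 × 4 = 16): black/short (B_L_) = 3×3 = 9; black/long (B_ll) = 3×1 = 3; albino/short (bbL_) = 1×3 = 3; albino/long (bbll) = 1×1 = 1
Phenotype counts (out of 16): 9 black/short, 3 black/long, 3 albino/short, 1 albino/long
albino/short: 3 out of 16 → fraction 3/16
Expected count = 3/16 × 1648 = 309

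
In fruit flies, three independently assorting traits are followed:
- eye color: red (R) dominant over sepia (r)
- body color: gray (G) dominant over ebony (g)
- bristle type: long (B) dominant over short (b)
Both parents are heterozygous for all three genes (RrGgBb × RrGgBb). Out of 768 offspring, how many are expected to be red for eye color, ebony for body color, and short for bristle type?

Trihybrid cross: RrGgBb × RrGgBb
Each trait segregates independently with a 3:1 phenotypic ratio, so each gene contributes 3/4 (dominant) or 1/4 (recessive).
Target: red (eye color), ebony (body color), short (bristle type)
Probability = product of independent per-trait probabilities
= 3/4 × 1/4 × 1/4 = 3/64
Expected count = 3/64 × 768 = 36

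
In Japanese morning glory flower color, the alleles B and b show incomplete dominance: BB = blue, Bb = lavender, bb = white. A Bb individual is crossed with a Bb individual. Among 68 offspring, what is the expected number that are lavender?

Punnett square for Bb × Bb:
Offspring genotypes: 1 BB, 2 Bb, 1 bb
Phenotype counts: 1 blue, 2 lavender, 1 white
lavender: 2 out of 4 → fraction 1/2
Expected count = 1/2 × 68 = 34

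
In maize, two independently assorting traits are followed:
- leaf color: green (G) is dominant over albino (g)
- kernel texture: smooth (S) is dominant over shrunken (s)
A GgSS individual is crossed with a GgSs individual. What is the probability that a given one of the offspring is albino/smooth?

Dihybrid cross GgSS × GgSs — consider each gene separately:
leaf color: Gg × Gg → 1 GG, 2 Gg, 1 gg → 3 G_ : 1 gg (out of 4)
kernel texture: SS × Ss → 2 SS, 2 Ss → 4 S_ (out of 4)
Combine (counts out of 4 × 4 = 16): green/smooth (G_S_) = 3×4 = 12; albino/smooth (ggS_) = 1×4 = 4
Phenotype counts (out of 16): 12 green/smooth, 4 albino/smooth
albino/smooth: 4 out of 16
Probability: 4/16 = 1/4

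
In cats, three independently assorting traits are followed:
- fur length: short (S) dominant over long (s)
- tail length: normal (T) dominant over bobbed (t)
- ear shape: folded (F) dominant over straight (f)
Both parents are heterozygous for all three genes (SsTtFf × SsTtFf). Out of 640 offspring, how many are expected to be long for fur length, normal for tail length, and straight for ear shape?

Trihybrid cross: SsTtFf × SsTtFf
Each trait segregates independently with a 3:1 phenotypic ratio, so each gene contributes 3/4 (dominant) or 1/4 (recessive).
Target: long (fur length), normal (tail length), straight (ear shape)
Probability = product of independent per-trait probabilities
= 1/4 × 3/4 × 1/4 = 3/64
Expected count = 3/64 × 640 = 30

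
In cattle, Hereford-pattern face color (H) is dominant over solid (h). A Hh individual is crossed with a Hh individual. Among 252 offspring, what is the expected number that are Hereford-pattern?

Punnett square for Hh × Hh:
Offspring genotypes: 1 HH, 2 Hh, 1 hh
Hereford-pattern: 3, solid: 1
Hereford-pattern: 3 out of 4 → fraction 3/4
Expected count = 3/4 × 252 = 189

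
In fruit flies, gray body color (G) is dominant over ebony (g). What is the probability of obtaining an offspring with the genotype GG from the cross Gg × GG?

Punnett square for Gg × GG:
Offspring genotypes: 2 GG, 2 Gg
Total offspring: 4
Count with target: 2
Probability: 2/4 = 1/2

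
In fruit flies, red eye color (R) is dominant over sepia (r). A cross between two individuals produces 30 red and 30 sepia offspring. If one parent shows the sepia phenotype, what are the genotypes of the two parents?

Observed offspring: 30 red, 30 sepia
The observed ratio simplifies to 1:1. One parent shows sepia, so its genotype must be rr. A 1:1 offspring split requires the other parent to be heterozygous (Rr).
Parent genotypes: rr × Rr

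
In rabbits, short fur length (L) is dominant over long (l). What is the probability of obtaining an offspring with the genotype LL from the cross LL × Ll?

Punnett square for LL × Ll:
Offspring genotypes: 2 LL, 2 Ll
Total offspring: 4
Count with target: 2
Probability: 2/4 = 1/2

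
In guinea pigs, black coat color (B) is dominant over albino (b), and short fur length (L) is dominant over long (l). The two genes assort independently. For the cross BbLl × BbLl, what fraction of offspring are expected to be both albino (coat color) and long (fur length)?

Dihybrid cross BbLl × BbLl — consider each gene separately:
coat color: Bb × Bb → 1 BB, 2 Bb, 1 bb → 3 B_ : 1 bb (out of 4)
fur length: Ll × Ll → 1 LL, 2 Ll, 1 ll → 3 L_ : 1 ll (out of 4)
Looking for: albino (bb) and long (ll)
P(albino) = 1/4, P(long) = 1/4
P(both) = 1/4 × 1/4 = 1/16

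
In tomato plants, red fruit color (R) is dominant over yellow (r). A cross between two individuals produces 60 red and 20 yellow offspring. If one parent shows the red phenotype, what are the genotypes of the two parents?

Observed offspring: 60 red, 20 yellow
The observed ratio simplifies to 3:1. Yellow (rr) offspring appear, so each parent must contribute one r allele. The parent stated to show red carries R, so it is Rr. The other parent is then either Rr or rr: Rr × rr would give a 1:1 split, whereas Rr × Rr gives 3:1 — matching the data. So both parents are heterozygous (Rr × Rr).
Parent genotypes: Rr × Rr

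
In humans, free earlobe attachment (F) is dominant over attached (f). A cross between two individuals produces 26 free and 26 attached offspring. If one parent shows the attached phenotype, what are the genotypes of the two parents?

Observed offspring: 26 free, 26 attached
The observed ratio simplifies to 1:1. One parent shows attached, so its genotype must be ff. A 1:1 offspring split requires the other parent to be heterozygous (Ff).
Parent genotypes: ff × Ff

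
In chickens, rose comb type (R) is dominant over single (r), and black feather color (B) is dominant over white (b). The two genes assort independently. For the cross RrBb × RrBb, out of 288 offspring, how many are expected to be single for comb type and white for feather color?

Dihybrid cross RrBb × RrBb — consider each gene separately:
comb type: Rr × Rr → 1 RR, 2 Rr, 1 rr → 3 R_ : 1 rr (out of 4)
feather color: Bb × Bb → 1 BB, 2 Bb, 1 bb → 3 B_ : 1 bb (out of 4)
Looking for: single (rr) and white (bb)
P(single) = 1/4, P(white) = 1/4
P(both) = 1/4 × 1/4 = 1/16
Expected count = 1/16 × 288 = 18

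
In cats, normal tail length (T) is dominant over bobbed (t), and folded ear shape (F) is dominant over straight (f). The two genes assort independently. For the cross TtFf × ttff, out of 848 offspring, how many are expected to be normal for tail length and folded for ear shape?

Dihybrid cross TtFf × ttff — consider each gene separately:
tail length: Tt × tt → 2 Tt, 2 tt → 2 T_ : 2 tt (out of 4)
ear shape: Ff × ff → 2 Ff, 2 ff → 2 F_ : 2 ff (out of 4)
Looking for: normal (T_) and folded (F_)
P(normal) = 2/4, P(folded) = 2/4
P(both) = 2/4 × 2/4 = 4/16 = 1/4
Expected count = 1/4 × 848 = 212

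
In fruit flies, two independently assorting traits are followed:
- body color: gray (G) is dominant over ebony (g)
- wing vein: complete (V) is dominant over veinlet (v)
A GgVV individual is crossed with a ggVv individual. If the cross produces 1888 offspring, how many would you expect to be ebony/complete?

Dihybrid cross GgVV × ggVv — consider each gene separately:
body color: Gg × gg → 2 Gg, 2 gg → 2 G_ : 2 gg (out of 4)
wing vein: VV × Vv → 2 VV, 2 Vv → 4 V_ (out of 4)
Combine (counts out of 4 × 4 = 16): gray/complete (G_V_) = 2×4 = 8; ebony/complete (ggV_) = 2×4 = 8
Phenotype counts (out of 16): 8 gray/complete, 8 ebony/complete
ebony/complete: 8 out of 16 → fraction 1/2
Expected count = 1/2 × 1888 = 944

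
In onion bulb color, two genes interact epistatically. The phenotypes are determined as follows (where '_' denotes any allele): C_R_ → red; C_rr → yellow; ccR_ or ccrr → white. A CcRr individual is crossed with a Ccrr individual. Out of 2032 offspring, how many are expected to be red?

Cross: CcRr × Ccrr — consider each gene separately:
C gene: Cc × Cc → 1 CC, 2 Cc, 1 cc → 3 C_ : 1 cc (out of 4)
R gene: Rr × rr → 2 Rr, 2 rr → 2 R_ : 2 rr (out of 4)
Genotype classes (out of 4 × 4 = 16): C_R_ = 3×2 = 6; C_rr = 3×2 = 6; ccR_ = 1×2 = 2; ccrr = 1×2 = 2
Apply the phenotype rules: C_R_ (6) → red; C_rr (6) → yellow; ccR_ (2) + ccrr (2) → white
Phenotype counts (out of 16): 6 red, 6 yellow, 4 white
red: 6 out of 16 → fraction 3/8
Expected count = 3/8 × 2032 = 762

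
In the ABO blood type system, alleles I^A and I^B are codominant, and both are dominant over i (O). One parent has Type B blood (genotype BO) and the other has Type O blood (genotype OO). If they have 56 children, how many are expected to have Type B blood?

Cross: BO × OO
Possible offspring genotypes: 2 BO, 2 OO
Blood type counts: 2 Type B, 2 Type O
Probability of Type B: 2/4 = 1/2
Expected count = 1/2 × 56 = 28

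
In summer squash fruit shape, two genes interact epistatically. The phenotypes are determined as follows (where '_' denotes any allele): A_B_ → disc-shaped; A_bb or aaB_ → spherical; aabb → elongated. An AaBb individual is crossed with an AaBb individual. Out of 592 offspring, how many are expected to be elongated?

Cross: AaBb × AaBb — consider each gene separately:
A gene: Aa × Aa → 1 AA, 2 Aa, 1 aa → 3 A_ : 1 aa (out of 4)
B gene: Bb × Bb → 1 BB, 2 Bb, 1 bb → 3 B_ : 1 bb (out of 4)
Genotype classes (out of 4 × 4 = 16): A_B_ = 3×3 = 9; A_bb = 3×1 = 3; aaB_ = 1×3 = 3; aabb = 1×1 = 1
Apply the phenotype rules: A_B_ (9) → disc-shaped; A_bb (3) + aaB_ (3) → spherical; aabb (1) → elongated
Phenotype counts (out of 16): 9 disc-shaped, 6 spherical, 1 elongated
elongated: 1 out of 16 → fraction 1/16
Expected count = 1/16 × 592 = 37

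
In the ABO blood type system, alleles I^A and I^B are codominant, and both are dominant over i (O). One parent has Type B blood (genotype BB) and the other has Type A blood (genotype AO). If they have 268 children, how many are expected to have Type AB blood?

Cross: BB × AO
Possible offspring genotypes: 2 AB, 2 BO
Blood type counts: 2 Type AB, 2 Type B
Probability of Type AB: 2/4 = 1/2
Expected count = 1/2 × 268 = 134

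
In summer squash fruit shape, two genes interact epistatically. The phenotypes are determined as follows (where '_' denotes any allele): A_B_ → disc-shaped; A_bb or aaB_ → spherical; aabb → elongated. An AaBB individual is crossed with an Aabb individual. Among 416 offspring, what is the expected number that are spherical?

Cross: AaBB × Aabb — consider each gene separately:
A gene: Aa × Aa → 1 AA, 2 Aa, 1 aa → 3 A_ : 1 aa (out of 4)
B gene: BB × bb → 4 Bb → 4 B_ (out of 4)
Genotype classes (out of 4 × 4 = 16): A_B_ = 3×4 = 12; aaB_ = 1×4 = 4
Apply the phenotype rules: A_B_ (12) → disc-shaped; aaB_ (4) → spherical
Phenotype counts (out of 16): 12 disc-shaped, 4 spherical
spherical: 4 out of 16 → fraction 1/4
Expected count = 1/4 × 416 = 104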